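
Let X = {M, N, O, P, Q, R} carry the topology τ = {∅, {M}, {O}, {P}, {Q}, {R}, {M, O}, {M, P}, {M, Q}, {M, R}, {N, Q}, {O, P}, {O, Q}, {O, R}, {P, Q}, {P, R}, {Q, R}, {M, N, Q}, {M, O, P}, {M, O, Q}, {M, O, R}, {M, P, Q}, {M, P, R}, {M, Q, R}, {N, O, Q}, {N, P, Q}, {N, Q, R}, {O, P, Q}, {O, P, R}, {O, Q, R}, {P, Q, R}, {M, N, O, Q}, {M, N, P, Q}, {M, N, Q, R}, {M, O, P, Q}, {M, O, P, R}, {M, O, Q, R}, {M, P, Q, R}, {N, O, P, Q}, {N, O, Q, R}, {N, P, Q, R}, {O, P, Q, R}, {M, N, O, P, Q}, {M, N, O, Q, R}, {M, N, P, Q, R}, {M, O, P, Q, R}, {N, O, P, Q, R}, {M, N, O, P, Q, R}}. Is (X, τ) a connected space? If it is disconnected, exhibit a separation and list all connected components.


(X, τ) is disconnected; components = [{M}, {O}, {P}, {R}, {N, Q}].

Find clopen sets (U ∈ τ with X ∖ U ∈ τ):
  U = ∅, X ∖ U = {M, N, O, P, Q, R} — both open, so U is clopen.
  U = {M}, X ∖ U = {N, O, P, Q, R} — both open, so U is clopen.
  U = {O}, X ∖ U = {M, N, P, Q, R} — both open, so U is clopen.
  U = {P}, X ∖ U = {M, N, O, Q, R} — both open, so U is clopen.
  U = {R}, X ∖ U = {M, N, O, P, Q} — both open, so U is clopen.
  U = {M, O}, X ∖ U = {N, P, Q, R} — both open, so U is clopen.
  U = {M, P}, X ∖ U = {N, O, Q, R} — both open, so U is clopen.
  U = {M, R}, X ∖ U = {N, O, P, Q} — both open, so U is clopen.
  U = {N, Q}, X ∖ U = {M, O, P, R} — both open, so U is clopen.
  U = {O, P}, X ∖ U = {M, N, Q, R} — both open, so U is clopen.
  U = {O, R}, X ∖ U = {M, N, P, Q} — both open, so U is clopen.
  U = {P, R}, X ∖ U = {M, N, O, Q} — both open, so U is clopen.
  U = {M, N, Q}, X ∖ U = {O, P, R} — both open, so U is clopen.
  U = {M, O, P}, X ∖ U = {N, Q, R} — both open, so U is clopen.
  U = {M, O, R}, X ∖ U = {N, P, Q} — both open, so U is clopen.
  U = {M, P, R}, X ∖ U = {N, O, Q} — both open, so U is clopen.
  U = {N, O, Q}, X ∖ U = {M, P, R} — both open, so U is clopen.
  U = {N, P, Q}, X ∖ U = {M, O, R} — both open, so U is clopen.
  U = {N, Q, R}, X ∖ U = {M, O, P} — both open, so U is clopen.
  U = {O, P, R}, X ∖ U = {M, N, Q} — both open, so U is clopen.
  U = {M, N, O, Q}, X ∖ U = {P, R} — both open, so U is clopen.
  U = {M, N, P, Q}, X ∖ U = {O, R} — both open, so U is clopen.
  U = {M, N, Q, R}, X ∖ U = {O, P} — both open, so U is clopen.
  U = {M, O, P, R}, X ∖ U = {N, Q} — both open, so U is clopen.
  U = {N, O, P, Q}, X ∖ U = {M, R} — both open, so U is clopen.
  U = {N, O, Q, R}, X ∖ U = {M, P} — both open, so U is clopen.
  U = {N, P, Q, R}, X ∖ U = {M, O} — both open, so U is clopen.
  U = {M, N, O, P, Q}, X ∖ U = {R} — both open, so U is clopen.
  U = {M, N, O, Q, R}, X ∖ U = {P} — both open, so U is clopen.
  U = {M, N, P, Q, R}, X ∖ U = {O} — both open, so U is clopen.
  U = {N, O, P, Q, R}, X ∖ U = {M} — both open, so U is clopen.
  U = {M, N, O, P, Q, R}, X ∖ U = ∅ — both open, so U is clopen.
Nontrivial clopen(s) exist: e.g. {N, P, Q}. So (X, τ) is disconnected.
Compute connected components by grouping points that agree on all clopens:
  component: {M}
  component: {O}
  component: {P}
  component: {R}
  component: {N, Q}


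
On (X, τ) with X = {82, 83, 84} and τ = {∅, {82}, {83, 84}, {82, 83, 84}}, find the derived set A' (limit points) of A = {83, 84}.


A' = {83, 84}

For each x ∈ X, list the open sets U ∈ τ with x ∈ U, then check whether U ∩ (A ∖ {x}) ≠ ∅ for every such U.
  x = 82: open {82} ∋ x has {82} ∩ (A ∖ {82}) = ∅, so x is NOT a limit point.
  x = 83: opens ∋ x are {83, 84}, {82, 83, 84}; each meets A ∖ {83}, so x IS a limit point.
  x = 84: opens ∋ x are {83, 84}, {82, 83, 84}; each meets A ∖ {84}, so x IS a limit point.
Collecting: A' = {83, 84}.


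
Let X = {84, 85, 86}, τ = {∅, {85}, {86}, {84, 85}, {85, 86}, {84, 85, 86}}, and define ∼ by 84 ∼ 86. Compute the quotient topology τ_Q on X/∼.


X/∼ = {[84=86], [85]}; |τ_Q| = 3.

Equivalence classes: [84=86], [85].
Quotient map π: X → X/∼ sends 84 ↦ [84=86], 85 ↦ [85], 86 ↦ [84=86].
For each subset V ⊆ X/∼, compute π^{-1}(V) ⊆ X and check whether π^{-1}(V) ∈ τ. V is open in τ_Q iff π^{-1}(V) ∈ τ.
  V = {}: π^{-1}(V) = ∅ ∈ τ ✓.
  V = {[84=86]}: π^{-1}(V) = {84, 86} ∉ τ ✗.
  V = {[85]}: π^{-1}(V) = {85} ∈ τ ✓.
  V = {[84=86], [85]}: π^{-1}(V) = {84, 85, 86} ∈ τ ✓.
Open sets in the quotient: τ_Q = {{}, {[85]}, {[84=86], [85]}} (3 elements).


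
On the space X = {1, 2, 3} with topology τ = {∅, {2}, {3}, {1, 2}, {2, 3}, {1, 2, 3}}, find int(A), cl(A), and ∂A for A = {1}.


int(A) = ∅, cl(A) = {1}, ∂A = {1}.

Closed sets in (X, τ) are complements of opens:
  closed(X, τ) = {∅, {1}, {3}, {1, 2}, {1, 3}, {1, 2, 3}}.
int(A) = ⋃ {U ∈ τ : U ⊆ A}. Opens contained in A: ∅.
Taking the union of these: int(A) = ∅.
cl(A) = ⋂ {C closed : A ⊆ C}. Closed sets containing A: {1}, {1, 2}, {1, 3}, {1, 2, 3}.
Intersecting these: cl(A) = {1}.
∂A = cl(A) ∖ int(A) = {1} ∖ ∅ = {1}.


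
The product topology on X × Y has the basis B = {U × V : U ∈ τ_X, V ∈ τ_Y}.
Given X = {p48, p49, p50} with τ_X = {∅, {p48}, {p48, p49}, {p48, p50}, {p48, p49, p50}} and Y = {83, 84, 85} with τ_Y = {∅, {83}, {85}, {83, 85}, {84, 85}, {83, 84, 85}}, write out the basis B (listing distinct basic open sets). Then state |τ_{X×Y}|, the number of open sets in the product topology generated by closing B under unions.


Basis B = {∅ × ∅, {p48} × {83}, {p48} × {85}, {p48} × {83, 85}, {p48, p49} × {83}, {p48, p50} × {83}, {p48} × {84, 85}, {p48, p49} × {85}, {p48, p50} × {85}, {p48} × {83, 84, 85}, {p48, p49, p50} × {83}, {p48, p49, p50} × {85}, {p48, p49} × {83, 85}, {p48, p50} × {83, 85}, {p48, p49} × {84, 85}, {p48, p50} × {84, 85}, {p48, p49} × {83, 84, 85}, {p48, p50} × {83, 84, 85}, {p48, p49, p50} × {83, 85}, {p48, p49, p50} × {84, 85}, {p48, p49, p50} × {83, 84, 85}}; |τ_{X×Y}| = 70.

Enumerate products U × V with U ∈ τ_X, V ∈ τ_Y (deduplicated):
  ∅ × ∅ = {} (∅)
  {p48} × {83} = {(p48,83)}
  {p48} × {85} = {(p48,85)}
  {p48} × {83, 85} = {(p48,83), (p48,85)}
  {p48, p49} × {83} = {(p48,83), (p49,83)}
  {p48, p50} × {83} = {(p48,83), (p50,83)}
  {p48} × {84, 85} = {(p48,84), (p48,85)}
  {p48, p49} × {85} = {(p48,85), (p49,85)}
  {p48, p50} × {85} = {(p48,85), (p50,85)}
  {p48} × {83, 84, 85} = {(p48,83), (p48,84), (p48,85)}
  {p48, p49, p50} × {83} = {(p48,83), (p49,83), (p50,83)}
  {p48, p49, p50} × {85} = {(p48,85), (p49,85), (p50,85)}
  {p48, p49} × {83, 85} = {(p48,83), (p48,85), (p49,83), (p49,85)}
  {p48, p50} × {83, 85} = {(p48,83), (p48,85), (p50,83), (p50,85)}
  {p48, p49} × {84, 85} = {(p48,84), (p48,85), (p49,84), (p49,85)}
  {p48, p50} × {84, 85} = {(p48,84), (p48,85), (p50,84), (p50,85)}
  {p48, p49} × {83, 84, 85} = {(p48,83), (p48,84), (p48,85), (p49,83), (p49,84), (p49,85)}
  {p48, p50} × {83, 84, 85} = {(p48,83), (p48,84), (p48,85), (p50,83), (p50,84), (p50,85)}
  {p48, p49, p50} × {83, 85} = {(p48,83), (p48,85), (p49,83), (p49,85), (p50,83), (p50,85)}
  {p48, p49, p50} × {84, 85} = {(p48,84), (p48,85), (p49,84), (p49,85), (p50,84), (p50,85)}
  {p48, p49, p50} × {83, 84, 85} = {(p48,83), (p48,84), (p48,85), (p49,83), (p49,84), (p49,85), (p50,83), (p50,84), (p50,85)}
These 21 distinct sets form the basis B.
Close under arbitrary unions to get τ_{X×Y}; counting gives |τ_{X×Y}| = 70.


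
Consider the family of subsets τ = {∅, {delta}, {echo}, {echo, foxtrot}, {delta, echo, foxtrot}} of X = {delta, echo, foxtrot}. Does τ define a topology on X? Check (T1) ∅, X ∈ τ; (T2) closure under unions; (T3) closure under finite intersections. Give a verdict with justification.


τ is NOT a topology on X.

Axiom (T1): ∅ ∈ τ? Yes; X ∈ τ? Yes.
Axiom (T2/T3): check pairwise unions and intersections of members of τ.
Counterexample for (T2): {delta} ∪ {echo} = {delta, echo} ∉ τ. Therefore τ is NOT a topology.


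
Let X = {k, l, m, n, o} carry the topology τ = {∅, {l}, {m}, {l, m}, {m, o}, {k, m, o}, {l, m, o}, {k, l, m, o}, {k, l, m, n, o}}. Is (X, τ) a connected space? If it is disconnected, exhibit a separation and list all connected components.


(X, τ) is connected.

Find clopen sets (U ∈ τ with X ∖ U ∈ τ):
  U = ∅, X ∖ U = {k, l, m, n, o} — both open, so U is clopen.
  U = {k, l, m, n, o}, X ∖ U = ∅ — both open, so U is clopen.
Only trivial clopens (∅ and X) exist, so (X, τ) is connected.
Compute connected components by grouping points that agree on all clopens:
  component: {k, l, m, n, o}


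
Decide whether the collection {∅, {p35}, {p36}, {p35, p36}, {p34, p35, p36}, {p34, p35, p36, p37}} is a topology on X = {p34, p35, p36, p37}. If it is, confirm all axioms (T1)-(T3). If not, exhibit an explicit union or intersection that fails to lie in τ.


τ IS a topology on X.

Axiom (T1): ∅ ∈ τ? Yes; X ∈ τ? Yes.
Axiom (T2/T3): check pairwise unions and intersections of members of τ.
All pairwise intersections and unions checked — each lies in τ. Therefore τ satisfies (T1), (T2), (T3): it IS a topology on X.


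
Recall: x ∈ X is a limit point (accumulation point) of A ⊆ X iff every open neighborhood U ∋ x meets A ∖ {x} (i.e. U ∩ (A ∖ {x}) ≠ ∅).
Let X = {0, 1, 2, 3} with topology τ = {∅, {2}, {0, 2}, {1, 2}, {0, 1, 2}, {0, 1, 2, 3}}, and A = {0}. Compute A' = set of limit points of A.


A' = {3}

For each x ∈ X, list the open sets U ∈ τ with x ∈ U, then check whether U ∩ (A ∖ {x}) ≠ ∅ for every such U.
  x = 0: open {0, 2} ∋ x has {0, 2} ∩ (A ∖ {0}) = ∅, so x is NOT a limit point.
  x = 1: open {1, 2} ∋ x has {1, 2} ∩ (A ∖ {1}) = ∅, so x is NOT a limit point.
  x = 2: open {2} ∋ x has {2} ∩ (A ∖ {2}) = ∅, so x is NOT a limit point.
  x = 3: opens ∋ x are {0, 1, 2, 3}; each meets A ∖ {3}, so x IS a limit point.
Collecting: A' = {3}.


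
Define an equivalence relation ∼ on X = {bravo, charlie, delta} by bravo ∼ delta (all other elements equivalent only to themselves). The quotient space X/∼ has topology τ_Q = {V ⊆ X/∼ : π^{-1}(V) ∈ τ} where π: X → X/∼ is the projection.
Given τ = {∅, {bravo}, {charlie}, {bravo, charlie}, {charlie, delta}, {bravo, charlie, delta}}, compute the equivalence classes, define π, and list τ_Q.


X/∼ = {[bravo=delta], [charlie]}; |τ_Q| = 3.

Equivalence classes: [bravo=delta], [charlie].
Quotient map π: X → X/∼ sends bravo ↦ [bravo=delta], charlie ↦ [charlie], delta ↦ [bravo=delta].
For each subset V ⊆ X/∼, compute π^{-1}(V) ⊆ X and check whether π^{-1}(V) ∈ τ. V is open in τ_Q iff π^{-1}(V) ∈ τ.
  V = {}: π^{-1}(V) = ∅ ∈ τ ✓.
  V = {[bravo=delta]}: π^{-1}(V) = {bravo, delta} ∉ τ ✗.
  V = {[charlie]}: π^{-1}(V) = {charlie} ∈ τ ✓.
  V = {[bravo=delta], [charlie]}: π^{-1}(V) = {bravo, charlie, delta} ∈ τ ✓.
Open sets in the quotient: τ_Q = {{}, {[charlie]}, {[bravo=delta], [charlie]}} (3 elements).


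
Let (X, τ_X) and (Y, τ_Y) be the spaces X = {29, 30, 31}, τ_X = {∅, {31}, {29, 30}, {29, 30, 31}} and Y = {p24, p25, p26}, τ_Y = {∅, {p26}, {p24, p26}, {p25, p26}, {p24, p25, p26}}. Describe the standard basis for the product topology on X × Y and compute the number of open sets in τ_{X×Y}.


Basis B = {∅ × ∅, {31} × {p26}, {29, 30} × {p26}, {31} × {p24, p26}, {31} × {p25, p26}, {29, 30, 31} × {p26}, {31} × {p24, p25, p26}, {29, 30} × {p24, p26}, {29, 30} × {p25, p26}, {29, 30} × {p24, p25, p26}, {29, 30, 31} × {p24, p26}, {29, 30, 31} × {p25, p26}, {29, 30, 31} × {p24, p25, p26}}; |τ_{X×Y}| = 25.

Enumerate products U × V with U ∈ τ_X, V ∈ τ_Y (deduplicated):
  ∅ × ∅ = {} (∅)
  {31} × {p26} = {(31,p26)}
  {29, 30} × {p26} = {(29,p26), (30,p26)}
  {31} × {p24, p26} = {(31,p24), (31,p26)}
  {31} × {p25, p26} = {(31,p25), (31,p26)}
  {29, 30, 31} × {p26} = {(29,p26), (30,p26), (31,p26)}
  {31} × {p24, p25, p26} = {(31,p24), (31,p25), (31,p26)}
  {29, 30} × {p24, p26} = {(29,p24), (29,p26), (30,p24), (30,p26)}
  {29, 30} × {p25, p26} = {(29,p25), (29,p26), (30,p25), (30,p26)}
  {29, 30} × {p24, p25, p26} = {(29,p24), (29,p25), (29,p26), (30,p24), (30,p25), (30,p26)}
  {29, 30, 31} × {p24, p26} = {(29,p24), (29,p26), (30,p24), (30,p26), (31,p24), (31,p26)}
  {29, 30, 31} × {p25, p26} = {(29,p25), (29,p26), (30,p25), (30,p26), (31,p25), (31,p26)}
  {29, 30, 31} × {p24, p25, p26} = {(29,p24), (29,p25), (29,p26), (30,p24), (30,p25), (30,p26), (31,p24), (31,p25), (31,p26)}
These 13 distinct sets form the basis B.
Close under arbitrary unions to get τ_{X×Y}; counting gives |τ_{X×Y}| = 25.


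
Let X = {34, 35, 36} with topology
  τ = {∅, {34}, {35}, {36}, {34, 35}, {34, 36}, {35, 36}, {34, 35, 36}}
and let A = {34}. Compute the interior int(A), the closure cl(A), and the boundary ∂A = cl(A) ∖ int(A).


int(A) = {34}, cl(A) = {34}, ∂A = ∅.

Closed sets in (X, τ) are complements of opens:
  closed(X, τ) = {∅, {34}, {35}, {36}, {34, 35}, {34, 36}, {35, 36}, {34, 35, 36}}.
int(A) = ⋃ {U ∈ τ : U ⊆ A}. Opens contained in A: ∅, {34}.
Taking the union of these: int(A) = {34}.
cl(A) = ⋂ {C closed : A ⊆ C}. Closed sets containing A: {34}, {34, 35}, {34, 36}, {34, 35, 36}.
Intersecting these: cl(A) = {34}.
∂A = cl(A) ∖ int(A) = {34} ∖ {34} = ∅.


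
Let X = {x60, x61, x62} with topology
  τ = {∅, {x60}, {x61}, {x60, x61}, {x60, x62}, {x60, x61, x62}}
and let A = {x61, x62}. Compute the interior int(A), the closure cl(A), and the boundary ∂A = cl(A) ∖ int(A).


int(A) = {x61}, cl(A) = {x61, x62}, ∂A = {x62}.

Closed sets in (X, τ) are complements of opens:
  closed(X, τ) = {∅, {x61}, {x62}, {x60, x62}, {x61, x62}, {x60, x61, x62}}.
int(A) = ⋃ {U ∈ τ : U ⊆ A}. Opens contained in A: ∅, {x61}.
Taking the union of these: int(A) = {x61}.
cl(A) = ⋂ {C closed : A ⊆ C}. Closed sets containing A: {x61, x62}, {x60, x61, x62}.
Intersecting these: cl(A) = {x61, x62}.
∂A = cl(A) ∖ int(A) = {x61, x62} ∖ {x61} = {x62}.


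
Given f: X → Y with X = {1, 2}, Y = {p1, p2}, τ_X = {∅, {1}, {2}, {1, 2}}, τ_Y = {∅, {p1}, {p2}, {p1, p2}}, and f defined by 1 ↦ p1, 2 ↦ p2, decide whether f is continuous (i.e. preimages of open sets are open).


f IS continuous.

Compute f^{-1}(U) for each U ∈ τ_Y:
  U = ∅: f^{-1}(U) = ∅ ∈ τ_X ✓.
  U = {p1}: f^{-1}(U) = {1} ∈ τ_X ✓.
  U = {p2}: f^{-1}(U) = {2} ∈ τ_X ✓.
  U = {p1, p2}: f^{-1}(U) = {1, 2} ∈ τ_X ✓.
Every preimage lies in τ_X, so f IS continuous.


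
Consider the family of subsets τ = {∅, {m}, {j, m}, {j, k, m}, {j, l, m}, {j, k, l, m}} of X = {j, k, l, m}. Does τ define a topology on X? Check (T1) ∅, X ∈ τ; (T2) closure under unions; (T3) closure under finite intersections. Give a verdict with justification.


τ IS a topology on X.

Axiom (T1): ∅ ∈ τ? Yes; X ∈ τ? Yes.
Axiom (T2/T3): check pairwise unions and intersections of members of τ.
All pairwise intersections and unions checked — each lies in τ. Therefore τ satisfies (T1), (T2), (T3): it IS a topology on X.


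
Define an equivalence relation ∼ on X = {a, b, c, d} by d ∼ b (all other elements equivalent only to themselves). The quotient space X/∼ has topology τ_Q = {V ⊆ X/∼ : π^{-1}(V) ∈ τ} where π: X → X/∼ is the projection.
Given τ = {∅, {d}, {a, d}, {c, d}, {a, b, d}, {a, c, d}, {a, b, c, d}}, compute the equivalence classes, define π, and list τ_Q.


X/∼ = {[a], [b=d], [c]}; |τ_Q| = 3.

Equivalence classes: [a], [b=d], [c].
Quotient map π: X → X/∼ sends a ↦ [a], b ↦ [b=d], c ↦ [c], d ↦ [b=d].
For each subset V ⊆ X/∼, compute π^{-1}(V) ⊆ X and check whether π^{-1}(V) ∈ τ. V is open in τ_Q iff π^{-1}(V) ∈ τ.
  V = {}: π^{-1}(V) = ∅ ∈ τ ✓.
  V = {[a]}: π^{-1}(V) = {a} ∉ τ ✗.
  V = {[b=d]}: π^{-1}(V) = {b, d} ∉ τ ✗.
  V = {[a], [b=d]}: π^{-1}(V) = {a, b, d} ∈ τ ✓.
  V = {[c]}: π^{-1}(V) = {c} ∉ τ ✗.
  V = {[a], [c]}: π^{-1}(V) = {a, c} ∉ τ ✗.
  V = {[b=d], [c]}: π^{-1}(V) = {b, c, d} ∉ τ ✗.
  V = {[a], [b=d], [c]}: π^{-1}(V) = {a, b, c, d} ∈ τ ✓.
Open sets in the quotient: τ_Q = {{}, {[a], [b=d]}, {[a], [b=d], [c]}} (3 elements).


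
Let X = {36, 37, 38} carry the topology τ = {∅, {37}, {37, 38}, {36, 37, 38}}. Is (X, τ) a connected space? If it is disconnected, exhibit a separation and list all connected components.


(X, τ) is connected.

Find clopen sets (U ∈ τ with X ∖ U ∈ τ):
  U = ∅, X ∖ U = {36, 37, 38} — both open, so U is clopen.
  U = {36, 37, 38}, X ∖ U = ∅ — both open, so U is clopen.
Only trivial clopens (∅ and X) exist, so (X, τ) is connected.
Compute connected components by grouping points that agree on all clopens:
  component: {36, 37, 38}


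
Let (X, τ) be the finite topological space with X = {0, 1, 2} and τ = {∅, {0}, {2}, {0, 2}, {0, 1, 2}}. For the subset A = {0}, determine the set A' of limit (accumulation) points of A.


A' = {1}

For each x ∈ X, list the open sets U ∈ τ with x ∈ U, then check whether U ∩ (A ∖ {x}) ≠ ∅ for every such U.
  x = 0: open {0} ∋ x has {0} ∩ (A ∖ {0}) = ∅, so x is NOT a limit point.
  x = 1: opens ∋ x are {0, 1, 2}; each meets A ∖ {1}, so x IS a limit point.
  x = 2: open {2} ∋ x has {2} ∩ (A ∖ {2}) = ∅, so x is NOT a limit point.
Collecting: A' = {1}.


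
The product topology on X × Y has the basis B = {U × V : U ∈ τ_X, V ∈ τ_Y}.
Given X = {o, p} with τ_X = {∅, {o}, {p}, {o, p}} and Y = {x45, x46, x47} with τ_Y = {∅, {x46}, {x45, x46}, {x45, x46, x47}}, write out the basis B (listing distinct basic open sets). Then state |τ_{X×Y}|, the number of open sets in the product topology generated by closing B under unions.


Basis B = {∅ × ∅, {o} × {x46}, {p} × {x46}, {o} × {x45, x46}, {o, p} × {x46}, {p} × {x45, x46}, {o} × {x45, x46, x47}, {p} × {x45, x46, x47}, {o, p} × {x45, x46}, {o, p} × {x45, x46, x47}}; |τ_{X×Y}| = 16.

Enumerate products U × V with U ∈ τ_X, V ∈ τ_Y (deduplicated):
  ∅ × ∅ = {} (∅)
  {o} × {x46} = {(o,x46)}
  {p} × {x46} = {(p,x46)}
  {o} × {x45, x46} = {(o,x45), (o,x46)}
  {o, p} × {x46} = {(o,x46), (p,x46)}
  {p} × {x45, x46} = {(p,x45), (p,x46)}
  {o} × {x45, x46, x47} = {(o,x45), (o,x46), (o,x47)}
  {p} × {x45, x46, x47} = {(p,x45), (p,x46), (p,x47)}
  {o, p} × {x45, x46} = {(o,x45), (o,x46), (p,x45), (p,x46)}
  {o, p} × {x45, x46, x47} = {(o,x45), (o,x46), (o,x47), (p,x45), (p,x46), (p,x47)}
These 10 distinct sets form the basis B.
Close under arbitrary unions to get τ_{X×Y}; counting gives |τ_{X×Y}| = 16.


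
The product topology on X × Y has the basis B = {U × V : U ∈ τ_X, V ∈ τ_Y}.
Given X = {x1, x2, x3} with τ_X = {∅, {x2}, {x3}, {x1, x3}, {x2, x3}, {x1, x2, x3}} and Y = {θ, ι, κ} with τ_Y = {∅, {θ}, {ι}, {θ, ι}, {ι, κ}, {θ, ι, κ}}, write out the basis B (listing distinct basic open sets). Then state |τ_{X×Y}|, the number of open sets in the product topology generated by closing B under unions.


Basis B = {∅ × ∅, {x2} × {θ}, {x2} × {ι}, {x3} × {θ}, {x3} × {ι}, {x1, x3} × {θ}, {x1, x3} × {ι}, {x2} × {θ, ι}, {x2, x3} × {θ}, {x2} × {ι, κ}, {x2, x3} × {ι}, {x3} × {θ, ι}, {x3} × {ι, κ}, {x1, x2, x3} × {θ}, {x1, x2, x3} × {ι}, {x2} × {θ, ι, κ}, {x3} × {θ, ι, κ}, {x1, x3} × {θ, ι}, {x1, x3} × {ι, κ}, {x2, x3} × {θ, ι}, {x2, x3} × {ι, κ}, {x1, x3} × {θ, ι, κ}, {x1, x2, x3} × {θ, ι}, {x1, x2, x3} × {ι, κ}, {x2, x3} × {θ, ι, κ}, {x1, x2, x3} × {θ, ι, κ}}; |τ_{X×Y}| = 108.

Enumerate products U × V with U ∈ τ_X, V ∈ τ_Y (deduplicated):
  ∅ × ∅ = {} (∅)
  {x2} × {θ} = {(x2,θ)}
  {x2} × {ι} = {(x2,ι)}
  {x3} × {θ} = {(x3,θ)}
  {x3} × {ι} = {(x3,ι)}
  {x1, x3} × {θ} = {(x1,θ), (x3,θ)}
  {x1, x3} × {ι} = {(x1,ι), (x3,ι)}
  {x2} × {θ, ι} = {(x2,θ), (x2,ι)}
  {x2, x3} × {θ} = {(x2,θ), (x3,θ)}
  {x2} × {ι, κ} = {(x2,ι), (x2,κ)}
  {x2, x3} × {ι} = {(x2,ι), (x3,ι)}
  {x3} × {θ, ι} = {(x3,θ), (x3,ι)}
  {x3} × {ι, κ} = {(x3,ι), (x3,κ)}
  {x1, x2, x3} × {θ} = {(x1,θ), (x2,θ), (x3,θ)}
  {x1, x2, x3} × {ι} = {(x1,ι), (x2,ι), (x3,ι)}
  {x2} × {θ, ι, κ} = {(x2,θ), (x2,ι), (x2,κ)}
  {x3} × {θ, ι, κ} = {(x3,θ), (x3,ι), (x3,κ)}
  {x1, x3} × {θ, ι} = {(x1,θ), (x1,ι), (x3,θ), (x3,ι)}
  {x1, x3} × {ι, κ} = {(x1,ι), (x1,κ), (x3,ι), (x3,κ)}
  {x2, x3} × {θ, ι} = {(x2,θ), (x2,ι), (x3,θ), (x3,ι)}
  {x2, x3} × {ι, κ} = {(x2,ι), (x2,κ), (x3,ι), (x3,κ)}
  {x1, x3} × {θ, ι, κ} = {(x1,θ), (x1,ι), (x1,κ), (x3,θ), (x3,ι), (x3,κ)}
  {x1, x2, x3} × {θ, ι} = {(x1,θ), (x1,ι), (x2,θ), (x2,ι), (x3,θ), (x3,ι)}
  {x1, x2, x3} × {ι, κ} = {(x1,ι), (x1,κ), (x2,ι), (x2,κ), (x3,ι), (x3,κ)}
  {x2, x3} × {θ, ι, κ} = {(x2,θ), (x2,ι), (x2,κ), (x3,θ), (x3,ι), (x3,κ)}
  {x1, x2, x3} × {θ, ι, κ} = {(x1,θ), (x1,ι), (x1,κ), (x2,θ), (x2,ι), (x2,κ), (x3,θ), (x3,ι), (x3,κ)}
These 26 distinct sets form the basis B.
Close under arbitrary unions to get τ_{X×Y}; counting gives |τ_{X×Y}| = 108.


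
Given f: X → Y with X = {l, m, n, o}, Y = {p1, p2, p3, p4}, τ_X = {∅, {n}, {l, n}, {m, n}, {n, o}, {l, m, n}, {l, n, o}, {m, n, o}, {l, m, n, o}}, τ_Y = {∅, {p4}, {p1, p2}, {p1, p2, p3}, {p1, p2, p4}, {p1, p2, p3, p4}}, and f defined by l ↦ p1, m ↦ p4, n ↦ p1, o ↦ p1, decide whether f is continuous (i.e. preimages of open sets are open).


f is NOT continuous.

Compute f^{-1}(U) for each U ∈ τ_Y:
  U = ∅: f^{-1}(U) = ∅ ∈ τ_X ✓.
  U = {p4}: f^{-1}(U) = {m} ∉ τ_X ✗.
  U = {p1, p2}: f^{-1}(U) = {l, n, o} ∈ τ_X ✓.
  U = {p1, p2, p3}: f^{-1}(U) = {l, n, o} ∈ τ_X ✓.
  U = {p1, p2, p4}: f^{-1}(U) = {l, m, n, o} ∈ τ_X ✓.
  U = {p1, p2, p3, p4}: f^{-1}(U) = {l, m, n, o} ∈ τ_X ✓.
Found U = {p4} with f^{-1}(U) = {m} not in τ_X. Therefore f is NOT continuous.


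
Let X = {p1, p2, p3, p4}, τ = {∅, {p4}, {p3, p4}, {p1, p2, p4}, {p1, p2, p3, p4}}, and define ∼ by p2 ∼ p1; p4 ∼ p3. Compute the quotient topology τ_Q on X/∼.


X/∼ = {[p1=p2], [p3=p4]}; |τ_Q| = 3.

Equivalence classes: [p1=p2], [p3=p4].
Quotient map π: X → X/∼ sends p1 ↦ [p1=p2], p2 ↦ [p1=p2], p3 ↦ [p3=p4], p4 ↦ [p3=p4].
For each subset V ⊆ X/∼, compute π^{-1}(V) ⊆ X and check whether π^{-1}(V) ∈ τ. V is open in τ_Q iff π^{-1}(V) ∈ τ.
  V = {}: π^{-1}(V) = ∅ ∈ τ ✓.
  V = {[p1=p2]}: π^{-1}(V) = {p1, p2} ∉ τ ✗.
  V = {[p3=p4]}: π^{-1}(V) = {p3, p4} ∈ τ ✓.
  V = {[p1=p2], [p3=p4]}: π^{-1}(V) = {p1, p2, p3, p4} ∈ τ ✓.
Open sets in the quotient: τ_Q = {{}, {[p3=p4]}, {[p1=p2], [p3=p4]}} (3 elements).


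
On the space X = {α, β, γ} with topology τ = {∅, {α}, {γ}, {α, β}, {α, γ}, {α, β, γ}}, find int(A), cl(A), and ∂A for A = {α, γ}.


int(A) = {α, γ}, cl(A) = {α, β, γ}, ∂A = {β}.

Closed sets in (X, τ) are complements of opens:
  closed(X, τ) = {∅, {β}, {γ}, {α, β}, {β, γ}, {α, β, γ}}.
int(A) = ⋃ {U ∈ τ : U ⊆ A}. Opens contained in A: ∅, {α}, {γ}, {α, γ}.
Taking the union of these: int(A) = {α, γ}.
cl(A) = ⋂ {C closed : A ⊆ C}. Closed sets containing A: {α, β, γ}.
Intersecting these: cl(A) = {α, β, γ}.
∂A = cl(A) ∖ int(A) = {α, β, γ} ∖ {α, γ} = {β}.


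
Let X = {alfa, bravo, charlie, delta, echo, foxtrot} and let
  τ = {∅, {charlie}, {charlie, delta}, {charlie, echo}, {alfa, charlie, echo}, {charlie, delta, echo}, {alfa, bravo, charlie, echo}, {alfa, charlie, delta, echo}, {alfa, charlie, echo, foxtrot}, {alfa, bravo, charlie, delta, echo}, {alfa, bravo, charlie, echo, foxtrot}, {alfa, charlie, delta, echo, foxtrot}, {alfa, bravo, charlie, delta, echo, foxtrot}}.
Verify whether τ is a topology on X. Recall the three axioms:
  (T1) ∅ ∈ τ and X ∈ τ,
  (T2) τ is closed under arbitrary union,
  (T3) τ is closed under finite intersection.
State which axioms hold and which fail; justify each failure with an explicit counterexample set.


τ IS a topology on X.

Axiom (T1): ∅ ∈ τ? Yes; X ∈ τ? Yes.
Axiom (T2/T3): check pairwise unions and intersections of members of τ.
All pairwise intersections and unions checked — each lies in τ. Therefore τ satisfies (T1), (T2), (T3): it IS a topology on X.


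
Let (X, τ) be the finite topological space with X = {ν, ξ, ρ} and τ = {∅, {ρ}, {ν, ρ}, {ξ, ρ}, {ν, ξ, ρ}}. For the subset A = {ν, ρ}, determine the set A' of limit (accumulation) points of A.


A' = {ν, ξ}

For each x ∈ X, list the open sets U ∈ τ with x ∈ U, then check whether U ∩ (A ∖ {x}) ≠ ∅ for every such U.
  x = ν: opens ∋ x are {ν, ρ}, {ν, ξ, ρ}; each meets A ∖ {ν}, so x IS a limit point.
  x = ξ: opens ∋ x are {ξ, ρ}, {ν, ξ, ρ}; each meets A ∖ {ξ}, so x IS a limit point.
  x = ρ: open {ρ} ∋ x has {ρ} ∩ (A ∖ {ρ}) = ∅, so x is NOT a limit point.
Collecting: A' = {ν, ξ}.


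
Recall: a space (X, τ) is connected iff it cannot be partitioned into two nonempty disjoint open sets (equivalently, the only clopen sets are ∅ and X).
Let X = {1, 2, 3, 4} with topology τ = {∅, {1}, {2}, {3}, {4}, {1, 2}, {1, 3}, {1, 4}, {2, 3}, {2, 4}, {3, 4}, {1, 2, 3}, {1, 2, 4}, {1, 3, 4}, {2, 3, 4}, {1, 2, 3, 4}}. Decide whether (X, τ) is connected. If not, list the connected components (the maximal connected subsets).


(X, τ) is disconnected; components = [{1}, {2}, {3}, {4}].

Find clopen sets (U ∈ τ with X ∖ U ∈ τ):
  U = ∅, X ∖ U = {1, 2, 3, 4} — both open, so U is clopen.
  U = {1}, X ∖ U = {2, 3, 4} — both open, so U is clopen.
  U = {2}, X ∖ U = {1, 3, 4} — both open, so U is clopen.
  U = {3}, X ∖ U = {1, 2, 4} — both open, so U is clopen.
  U = {4}, X ∖ U = {1, 2, 3} — both open, so U is clopen.
  U = {1, 2}, X ∖ U = {3, 4} — both open, so U is clopen.
  U = {1, 3}, X ∖ U = {2, 4} — both open, so U is clopen.
  U = {1, 4}, X ∖ U = {2, 3} — both open, so U is clopen.
  U = {2, 3}, X ∖ U = {1, 4} — both open, so U is clopen.
  U = {2, 4}, X ∖ U = {1, 3} — both open, so U is clopen.
  U = {3, 4}, X ∖ U = {1, 2} — both open, so U is clopen.
  U = {1, 2, 3}, X ∖ U = {4} — both open, so U is clopen.
  U = {1, 2, 4}, X ∖ U = {3} — both open, so U is clopen.
  U = {1, 3, 4}, X ∖ U = {2} — both open, so U is clopen.
  U = {2, 3, 4}, X ∖ U = {1} — both open, so U is clopen.
  U = {1, 2, 3, 4}, X ∖ U = ∅ — both open, so U is clopen.
Nontrivial clopen(s) exist: e.g. {3, 4}. So (X, τ) is disconnected.
Compute connected components by grouping points that agree on all clopens:
  component: {1}
  component: {2}
  component: {3}
  component: {4}


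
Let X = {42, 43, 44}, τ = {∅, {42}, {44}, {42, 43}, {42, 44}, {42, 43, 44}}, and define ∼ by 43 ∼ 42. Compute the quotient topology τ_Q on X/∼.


X/∼ = {[42=43], [44]}; |τ_Q| = 4.

Equivalence classes: [42=43], [44].
Quotient map π: X → X/∼ sends 42 ↦ [42=43], 43 ↦ [42=43], 44 ↦ [44].
For each subset V ⊆ X/∼, compute π^{-1}(V) ⊆ X and check whether π^{-1}(V) ∈ τ. V is open in τ_Q iff π^{-1}(V) ∈ τ.
  V = {}: π^{-1}(V) = ∅ ∈ τ ✓.
  V = {[42=43]}: π^{-1}(V) = {42, 43} ∈ τ ✓.
  V = {[44]}: π^{-1}(V) = {44} ∈ τ ✓.
  V = {[42=43], [44]}: π^{-1}(V) = {42, 43, 44} ∈ τ ✓.
Open sets in the quotient: τ_Q = {{}, {[42=43]}, {[44]}, {[42=43], [44]}} (4 elements).


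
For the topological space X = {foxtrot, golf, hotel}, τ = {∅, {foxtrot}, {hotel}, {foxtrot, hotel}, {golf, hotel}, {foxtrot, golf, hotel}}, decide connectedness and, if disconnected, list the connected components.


(X, τ) is disconnected; components = [{foxtrot}, {golf, hotel}].

Find clopen sets (U ∈ τ with X ∖ U ∈ τ):
  U = ∅, X ∖ U = {foxtrot, golf, hotel} — both open, so U is clopen.
  U = {foxtrot}, X ∖ U = {golf, hotel} — both open, so U is clopen.
  U = {golf, hotel}, X ∖ U = {foxtrot} — both open, so U is clopen.
  U = {foxtrot, golf, hotel}, X ∖ U = ∅ — both open, so U is clopen.
Nontrivial clopen(s) exist: e.g. {foxtrot}. So (X, τ) is disconnected.
Compute connected components by grouping points that agree on all clopens:
  component: {foxtrot}
  component: {golf, hotel}


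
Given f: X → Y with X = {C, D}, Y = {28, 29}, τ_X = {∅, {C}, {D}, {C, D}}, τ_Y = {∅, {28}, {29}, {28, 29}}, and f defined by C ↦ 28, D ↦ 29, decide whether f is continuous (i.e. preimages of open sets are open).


f IS continuous.

Compute f^{-1}(U) for each U ∈ τ_Y:
  U = ∅: f^{-1}(U) = ∅ ∈ τ_X ✓.
  U = {28}: f^{-1}(U) = {C} ∈ τ_X ✓.
  U = {29}: f^{-1}(U) = {D} ∈ τ_X ✓.
  U = {28, 29}: f^{-1}(U) = {C, D} ∈ τ_X ✓.
Every preimage lies in τ_X, so f IS continuous.


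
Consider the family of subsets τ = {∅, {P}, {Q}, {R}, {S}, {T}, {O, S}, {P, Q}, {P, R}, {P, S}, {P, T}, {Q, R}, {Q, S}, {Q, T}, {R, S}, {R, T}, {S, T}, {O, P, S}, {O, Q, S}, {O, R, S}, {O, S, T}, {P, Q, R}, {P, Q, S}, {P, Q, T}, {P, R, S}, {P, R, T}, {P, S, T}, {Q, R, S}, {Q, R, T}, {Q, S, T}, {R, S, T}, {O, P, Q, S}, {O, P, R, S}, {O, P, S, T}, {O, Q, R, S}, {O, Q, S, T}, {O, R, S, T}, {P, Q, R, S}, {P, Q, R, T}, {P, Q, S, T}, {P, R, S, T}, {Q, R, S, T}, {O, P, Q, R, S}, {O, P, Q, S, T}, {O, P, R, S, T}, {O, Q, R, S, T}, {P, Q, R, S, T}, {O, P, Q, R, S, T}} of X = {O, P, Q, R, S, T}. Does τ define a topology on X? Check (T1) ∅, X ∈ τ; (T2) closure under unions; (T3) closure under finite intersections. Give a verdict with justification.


τ IS a topology on X.

Axiom (T1): ∅ ∈ τ? Yes; X ∈ τ? Yes.
Axiom (T2/T3): check pairwise unions and intersections of members of τ.
All pairwise intersections and unions checked — each lies in τ. Therefore τ satisfies (T1), (T2), (T3): it IS a topology on X.


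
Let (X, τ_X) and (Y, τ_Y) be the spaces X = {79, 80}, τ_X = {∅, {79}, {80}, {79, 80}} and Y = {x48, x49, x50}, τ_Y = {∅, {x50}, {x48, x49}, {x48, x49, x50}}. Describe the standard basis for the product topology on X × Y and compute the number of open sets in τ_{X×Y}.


Basis B = {∅ × ∅, {79} × {x50}, {80} × {x50}, {79} × {x48, x49}, {79, 80} × {x50}, {80} × {x48, x49}, {79} × {x48, x49, x50}, {80} × {x48, x49, x50}, {79, 80} × {x48, x49}, {79, 80} × {x48, x49, x50}}; |τ_{X×Y}| = 16.

Enumerate products U × V with U ∈ τ_X, V ∈ τ_Y (deduplicated):
  ∅ × ∅ = {} (∅)
  {79} × {x50} = {(79,x50)}
  {80} × {x50} = {(80,x50)}
  {79} × {x48, x49} = {(79,x48), (79,x49)}
  {79, 80} × {x50} = {(79,x50), (80,x50)}
  {80} × {x48, x49} = {(80,x48), (80,x49)}
  {79} × {x48, x49, x50} = {(79,x48), (79,x49), (79,x50)}
  {80} × {x48, x49, x50} = {(80,x48), (80,x49), (80,x50)}
  {79, 80} × {x48, x49} = {(79,x48), (79,x49), (80,x48), (80,x49)}
  {79, 80} × {x48, x49, x50} = {(79,x48), (79,x49), (79,x50), (80,x48), (80,x49), (80,x50)}
These 10 distinct sets form the basis B.
Close under arbitrary unions to get τ_{X×Y}; counting gives |τ_{X×Y}| = 16.


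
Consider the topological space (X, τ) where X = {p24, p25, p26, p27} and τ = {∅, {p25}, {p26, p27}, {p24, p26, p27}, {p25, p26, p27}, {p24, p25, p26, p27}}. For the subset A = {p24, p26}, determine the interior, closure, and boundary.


int(A) = ∅, cl(A) = {p24, p26, p27}, ∂A = {p24, p26, p27}.

Closed sets in (X, τ) are complements of opens:
  closed(X, τ) = {∅, {p24}, {p25}, {p24, p25}, {p24, p26, p27}, {p24, p25, p26, p27}}.
int(A) = ⋃ {U ∈ τ : U ⊆ A}. Opens contained in A: ∅.
Taking the union of these: int(A) = ∅.
cl(A) = ⋂ {C closed : A ⊆ C}. Closed sets containing A: {p24, p26, p27}, {p24, p25, p26, p27}.
Intersecting these: cl(A) = {p24, p26, p27}.
∂A = cl(A) ∖ int(A) = {p24, p26, p27} ∖ ∅ = {p24, p26, p27}.


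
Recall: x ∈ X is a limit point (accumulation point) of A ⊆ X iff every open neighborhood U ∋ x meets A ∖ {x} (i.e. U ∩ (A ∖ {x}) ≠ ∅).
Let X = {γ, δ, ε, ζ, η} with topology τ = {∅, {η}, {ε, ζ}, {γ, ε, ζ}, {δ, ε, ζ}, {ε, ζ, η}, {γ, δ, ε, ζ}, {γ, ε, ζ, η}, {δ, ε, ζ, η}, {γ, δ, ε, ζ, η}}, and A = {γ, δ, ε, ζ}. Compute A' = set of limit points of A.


A' = {γ, δ, ε, ζ}

For each x ∈ X, list the open sets U ∈ τ with x ∈ U, then check whether U ∩ (A ∖ {x}) ≠ ∅ for every such U.
  x = γ: opens ∋ x are {γ, ε, ζ}, {γ, δ, ε, ζ}, {γ, ε, ζ, η}, {γ, δ, ε, ζ, η}; each meets A ∖ {γ}, so x IS a limit point.
  x = δ: opens ∋ x are {δ, ε, ζ}, {γ, δ, ε, ζ}, {δ, ε, ζ, η}, {γ, δ, ε, ζ, η}; each meets A ∖ {δ}, so x IS a limit point.
  x = ε: opens ∋ x are {ε, ζ}, {γ, ε, ζ}, {δ, ε, ζ}, {ε, ζ, η}, {γ, δ, ε, ζ}, {γ, ε, ζ, η}, {δ, ε, ζ, η}, {γ, δ, ε, ζ, η}; each meets A ∖ {ε}, so x IS a limit point.
  x = ζ: opens ∋ x are {ε, ζ}, {γ, ε, ζ}, {δ, ε, ζ}, {ε, ζ, η}, {γ, δ, ε, ζ}, {γ, ε, ζ, η}, {δ, ε, ζ, η}, {γ, δ, ε, ζ, η}; each meets A ∖ {ζ}, so x IS a limit point.
  x = η: open {η} ∋ x has {η} ∩ (A ∖ {η}) = ∅, so x is NOT a limit point.
Collecting: A' = {γ, δ, ε, ζ}.


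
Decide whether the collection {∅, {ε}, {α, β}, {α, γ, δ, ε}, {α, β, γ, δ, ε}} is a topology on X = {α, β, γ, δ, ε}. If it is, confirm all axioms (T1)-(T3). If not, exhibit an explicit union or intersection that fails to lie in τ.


τ is NOT a topology on X.

Axiom (T1): ∅ ∈ τ? Yes; X ∈ τ? Yes.
Axiom (T2/T3): check pairwise unions and intersections of members of τ.
Counterexample for (T2): {ε} ∪ {α, β} = {α, β, ε} ∉ τ. Therefore τ is NOT a topology.


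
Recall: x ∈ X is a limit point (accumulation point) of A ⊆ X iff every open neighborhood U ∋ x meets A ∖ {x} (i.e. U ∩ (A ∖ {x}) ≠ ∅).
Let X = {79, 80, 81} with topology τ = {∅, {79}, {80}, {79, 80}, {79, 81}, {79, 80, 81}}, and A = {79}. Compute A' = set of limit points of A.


A' = {81}

For each x ∈ X, list the open sets U ∈ τ with x ∈ U, then check whether U ∩ (A ∖ {x}) ≠ ∅ for every such U.
  x = 79: open {79} ∋ x has {79} ∩ (A ∖ {79}) = ∅, so x is NOT a limit point.
  x = 80: open {80} ∋ x has {80} ∩ (A ∖ {80}) = ∅, so x is NOT a limit point.
  x = 81: opens ∋ x are {79, 81}, {79, 80, 81}; each meets A ∖ {81}, so x IS a limit point.
Collecting: A' = {81}.


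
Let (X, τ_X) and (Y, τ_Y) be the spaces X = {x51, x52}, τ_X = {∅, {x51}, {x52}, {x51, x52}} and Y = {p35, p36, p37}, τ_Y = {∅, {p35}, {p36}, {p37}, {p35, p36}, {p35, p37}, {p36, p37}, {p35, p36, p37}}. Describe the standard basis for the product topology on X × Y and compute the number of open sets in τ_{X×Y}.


Basis B = {∅ × ∅, {x51} × {p35}, {x51} × {p36}, {x51} × {p37}, {x52} × {p35}, {x52} × {p36}, {x52} × {p37}, {x51} × {p35, p36}, {x51} × {p35, p37}, {x51, x52} × {p35}, {x51} × {p36, p37}, {x51, x52} × {p36}, {x51, x52} × {p37}, {x52} × {p35, p36}, {x52} × {p35, p37}, {x52} × {p36, p37}, {x51} × {p35, p36, p37}, {x52} × {p35, p36, p37}, {x51, x52} × {p35, p36}, {x51, x52} × {p35, p37}, {x51, x52} × {p36, p37}, {x51, x52} × {p35, p36, p37}}; |τ_{X×Y}| = 64.

Enumerate products U × V with U ∈ τ_X, V ∈ τ_Y (deduplicated):
  ∅ × ∅ = {} (∅)
  {x51} × {p35} = {(x51,p35)}
  {x51} × {p36} = {(x51,p36)}
  {x51} × {p37} = {(x51,p37)}
  {x52} × {p35} = {(x52,p35)}
  {x52} × {p36} = {(x52,p36)}
  {x52} × {p37} = {(x52,p37)}
  {x51} × {p35, p36} = {(x51,p35), (x51,p36)}
  {x51} × {p35, p37} = {(x51,p35), (x51,p37)}
  {x51, x52} × {p35} = {(x51,p35), (x52,p35)}
  {x51} × {p36, p37} = {(x51,p36), (x51,p37)}
  {x51, x52} × {p36} = {(x51,p36), (x52,p36)}
  {x51, x52} × {p37} = {(x51,p37), (x52,p37)}
  {x52} × {p35, p36} = {(x52,p35), (x52,p36)}
  {x52} × {p35, p37} = {(x52,p35), (x52,p37)}
  {x52} × {p36, p37} = {(x52,p36), (x52,p37)}
  {x51} × {p35, p36, p37} = {(x51,p35), (x51,p36), (x51,p37)}
  {x52} × {p35, p36, p37} = {(x52,p35), (x52,p36), (x52,p37)}
  {x51, x52} × {p35, p36} = {(x51,p35), (x51,p36), (x52,p35), (x52,p36)}
  {x51, x52} × {p35, p37} = {(x51,p35), (x51,p37), (x52,p35), (x52,p37)}
  {x51, x52} × {p36, p37} = {(x51,p36), (x51,p37), (x52,p36), (x52,p37)}
  {x51, x52} × {p35, p36, p37} = {(x51,p35), (x51,p36), (x51,p37), (x52,p35), (x52,p36), (x52,p37)}
These 22 distinct sets form the basis B.
Close under arbitrary unions to get τ_{X×Y}; counting gives |τ_{X×Y}| = 64.


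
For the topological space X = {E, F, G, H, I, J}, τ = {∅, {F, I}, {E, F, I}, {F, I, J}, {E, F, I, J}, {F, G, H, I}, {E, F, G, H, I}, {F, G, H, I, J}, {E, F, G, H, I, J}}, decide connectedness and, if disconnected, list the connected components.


(X, τ) is connected.

Find clopen sets (U ∈ τ with X ∖ U ∈ τ):
  U = ∅, X ∖ U = {E, F, G, H, I, J} — both open, so U is clopen.
  U = {E, F, G, H, I, J}, X ∖ U = ∅ — both open, so U is clopen.
Only trivial clopens (∅ and X) exist, so (X, τ) is connected.
Compute connected components by grouping points that agree on all clopens:
  component: {E, F, G, H, I, J}


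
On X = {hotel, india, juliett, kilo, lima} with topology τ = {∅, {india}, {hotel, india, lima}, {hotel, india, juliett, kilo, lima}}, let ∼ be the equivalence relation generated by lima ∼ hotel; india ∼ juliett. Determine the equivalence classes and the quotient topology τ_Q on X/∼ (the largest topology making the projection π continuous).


X/∼ = {[hotel=lima], [india=juliett], [kilo]}; |τ_Q| = 2.

Equivalence classes: [hotel=lima], [india=juliett], [kilo].
Quotient map π: X → X/∼ sends hotel ↦ [hotel=lima], india ↦ [india=juliett], juliett ↦ [india=juliett], kilo ↦ [kilo], lima ↦ [hotel=lima].
For each subset V ⊆ X/∼, compute π^{-1}(V) ⊆ X and check whether π^{-1}(V) ∈ τ. V is open in τ_Q iff π^{-1}(V) ∈ τ.
  V = {}: π^{-1}(V) = ∅ ∈ τ ✓.
  V = {[hotel=lima]}: π^{-1}(V) = {hotel, lima} ∉ τ ✗.
  V = {[india=juliett]}: π^{-1}(V) = {india, juliett} ∉ τ ✗.
  V = {[hotel=lima], [india=juliett]}: π^{-1}(V) = {hotel, india, juliett, lima} ∉ τ ✗.
  V = {[kilo]}: π^{-1}(V) = {kilo} ∉ τ ✗.
  V = {[hotel=lima], [kilo]}: π^{-1}(V) = {hotel, kilo, lima} ∉ τ ✗.
  V = {[india=juliett], [kilo]}: π^{-1}(V) = {india, juliett, kilo} ∉ τ ✗.
  V = {[hotel=lima], [india=juliett], [kilo]}: π^{-1}(V) = {hotel, india, juliett, kilo, lima} ∈ τ ✓.
Open sets in the quotient: τ_Q = {{}, {[hotel=lima], [india=juliett], [kilo]}} (2 elements).


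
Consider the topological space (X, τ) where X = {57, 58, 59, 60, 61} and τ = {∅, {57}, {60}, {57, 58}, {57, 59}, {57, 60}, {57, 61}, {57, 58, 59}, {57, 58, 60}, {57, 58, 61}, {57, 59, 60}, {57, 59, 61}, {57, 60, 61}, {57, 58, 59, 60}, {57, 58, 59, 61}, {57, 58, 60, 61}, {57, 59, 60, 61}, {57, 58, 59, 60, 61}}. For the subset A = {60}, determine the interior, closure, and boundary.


int(A) = {60}, cl(A) = {60}, ∂A = ∅.

Closed sets in (X, τ) are complements of opens:
  closed(X, τ) = {∅, {58}, {59}, {60}, {61}, {58, 59}, {58, 60}, {58, 61}, {59, 60}, {59, 61}, {60, 61}, {58, 59, 60}, {58, 59, 61}, {58, 60, 61}, {59, 60, 61}, {57, 58, 59, 61}, {58, 59, 60, 61}, {57, 58, 59, 60, 61}}.
int(A) = ⋃ {U ∈ τ : U ⊆ A}. Opens contained in A: ∅, {60}.
Taking the union of these: int(A) = {60}.
cl(A) = ⋂ {C closed : A ⊆ C}. Closed sets containing A: {60}, {58, 60}, {59, 60}, {60, 61}, {58, 59, 60}, {58, 60, 61}, {59, 60, 61}, {58, 59, 60, 61}, {57, 58, 59, 60, 61}.
Intersecting these: cl(A) = {60}.
∂A = cl(A) ∖ int(A) = {60} ∖ {60} = ∅.


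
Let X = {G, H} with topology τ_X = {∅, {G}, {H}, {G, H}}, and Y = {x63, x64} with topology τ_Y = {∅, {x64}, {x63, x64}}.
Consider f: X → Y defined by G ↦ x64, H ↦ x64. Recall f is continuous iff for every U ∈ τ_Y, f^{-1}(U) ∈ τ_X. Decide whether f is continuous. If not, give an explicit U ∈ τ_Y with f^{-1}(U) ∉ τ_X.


f IS continuous.

Compute f^{-1}(U) for each U ∈ τ_Y:
  U = ∅: f^{-1}(U) = ∅ ∈ τ_X ✓.
  U = {x64}: f^{-1}(U) = {G, H} ∈ τ_X ✓.
  U = {x63, x64}: f^{-1}(U) = {G, H} ∈ τ_X ✓.
Every preimage lies in τ_X, so f IS continuous.
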